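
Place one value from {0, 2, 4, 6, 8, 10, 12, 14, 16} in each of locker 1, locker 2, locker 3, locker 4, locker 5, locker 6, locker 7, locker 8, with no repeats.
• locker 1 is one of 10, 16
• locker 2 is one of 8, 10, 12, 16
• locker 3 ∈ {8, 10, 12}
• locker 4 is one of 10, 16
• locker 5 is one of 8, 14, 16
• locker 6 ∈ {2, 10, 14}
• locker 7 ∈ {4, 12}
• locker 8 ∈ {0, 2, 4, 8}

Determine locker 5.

14

Among the 8 variables, 0 fits only locker 8 (and all 8 values in {0, 2, 4, 8, 10, 12, 14, 16} must be used), so locker 8 = 0.
Among the 7 still-open variables, 2 fits only locker 6 (and all 7 values in {2, 4, 8, 10, 12, 14, 16} must be used), so locker 6 = 2.
Among the 6 still-open variables, 4 fits only locker 7 (and all 6 values in {4, 8, 10, 12, 14, 16} must be used), so locker 7 = 4.
The 5 still-open variables together cover exactly {8, 10, 12, 14, 16} — 5 values for 5 variables — and 14 appears only in locker 5's list, so locker 5 = 14.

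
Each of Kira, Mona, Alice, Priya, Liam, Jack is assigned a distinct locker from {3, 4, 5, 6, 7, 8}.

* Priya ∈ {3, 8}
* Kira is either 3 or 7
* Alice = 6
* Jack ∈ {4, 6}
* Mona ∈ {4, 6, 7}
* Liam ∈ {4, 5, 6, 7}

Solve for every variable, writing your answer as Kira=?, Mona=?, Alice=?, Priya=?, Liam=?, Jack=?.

Alice must be 6 (only option left). So Mona, Liam, Jack can't be 6.
Jack must be 4 (only option left). So Mona, Liam can't be 4.
Mona has just one choice, so Mona = 7. Remove 7 from Kira, Liam.
Liam must be 5 (only option left).
Kira must be 3 (only option left). Remove 3 from Priya.
Priya's domain is down to {8}, so Priya = 8.

Kira=3, Mona=7, Alice=6, Priya=8, Liam=5, Jack=4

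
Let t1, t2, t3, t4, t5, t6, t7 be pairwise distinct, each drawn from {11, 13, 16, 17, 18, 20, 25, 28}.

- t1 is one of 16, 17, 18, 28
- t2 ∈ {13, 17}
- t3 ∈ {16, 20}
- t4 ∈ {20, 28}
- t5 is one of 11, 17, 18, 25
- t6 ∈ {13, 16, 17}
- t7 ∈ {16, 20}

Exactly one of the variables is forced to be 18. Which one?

t3 and t7 share exactly the 2 values {16, 20}; by pigeonhole those values go to them, so strike 16, 20 from t1, t4, t6.
t4's domain is down to {28}, so t4 = 28. Remove 28 from t1.
t2 and t6 share exactly the 2 values {13, 17}; by pigeonhole those values go to them, so strike 13, 17 from t1, t5.
So 18 goes to t1.

t1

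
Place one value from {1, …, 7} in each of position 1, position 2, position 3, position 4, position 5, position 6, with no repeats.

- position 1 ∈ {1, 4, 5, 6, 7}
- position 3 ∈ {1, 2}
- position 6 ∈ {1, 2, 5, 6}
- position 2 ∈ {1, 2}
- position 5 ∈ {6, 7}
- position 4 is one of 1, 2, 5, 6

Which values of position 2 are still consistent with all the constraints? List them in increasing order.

1, 2

The 6 variables draw from only 6 values {1, 2, 4, 5, 6, 7}, so each is used; only position 1 can be 4, hence position 1 = 4.
The 5 still-open variables draw from only 5 values {1, 2, 5, 6, 7}, so each is used; only position 5 can be 7, hence position 5 = 7.
position 2 and position 3 between them cover only {1, 2} — a naked pair. Remove those values from position 4, position 6.
No further eliminations apply; position 2 can still be any of 1, 2.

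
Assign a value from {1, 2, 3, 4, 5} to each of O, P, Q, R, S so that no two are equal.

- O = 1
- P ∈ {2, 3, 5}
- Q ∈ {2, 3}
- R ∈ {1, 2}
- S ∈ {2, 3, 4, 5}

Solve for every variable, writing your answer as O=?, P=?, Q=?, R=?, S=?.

O=1, P=5, Q=3, R=2, S=4

O must be 1 (only option left). Strike 1 from R.
That leaves R = 2. Remove 2 from P, Q, S.
Q has just one choice, so Q = 3. Eliminate 3 elsewhere: P, S.
P has just one choice, so P = 5. Remove 5 from S.
That leaves S = 4.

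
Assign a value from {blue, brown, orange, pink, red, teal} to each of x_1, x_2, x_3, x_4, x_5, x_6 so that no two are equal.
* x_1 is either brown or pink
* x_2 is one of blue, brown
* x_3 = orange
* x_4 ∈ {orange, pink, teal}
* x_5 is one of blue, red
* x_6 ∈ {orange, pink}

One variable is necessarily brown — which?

x_1

x_3 has just one choice, so x_3 = orange. Strike orange from x_4, x_6.
That leaves x_6 = pink. Eliminate pink elsewhere: x_1, x_4.
So brown goes to x_1.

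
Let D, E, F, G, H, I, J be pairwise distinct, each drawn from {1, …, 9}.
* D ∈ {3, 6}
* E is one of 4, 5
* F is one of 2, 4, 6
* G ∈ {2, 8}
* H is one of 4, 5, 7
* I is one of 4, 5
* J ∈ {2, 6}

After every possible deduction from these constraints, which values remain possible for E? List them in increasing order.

4, 5

The 7 variables together cover exactly {2, 3, 4, 5, 6, 7, 8} — 7 values for 7 variables — and 3 appears only in D's list, so D = 3.
The 6 still-open variables draw from only 6 values {2, 4, 5, 6, 7, 8}, so each is used; only H can be 7, hence H = 7.
The 5 still-open variables draw from only 5 values {2, 4, 5, 6, 8}, so each is used; only G can be 8, hence G = 8.
E and I share exactly the 2 values {4, 5}; by pigeonhole those values go to them, so strike 4, 5 from F.
No further eliminations apply; E can still be any of 4, 5.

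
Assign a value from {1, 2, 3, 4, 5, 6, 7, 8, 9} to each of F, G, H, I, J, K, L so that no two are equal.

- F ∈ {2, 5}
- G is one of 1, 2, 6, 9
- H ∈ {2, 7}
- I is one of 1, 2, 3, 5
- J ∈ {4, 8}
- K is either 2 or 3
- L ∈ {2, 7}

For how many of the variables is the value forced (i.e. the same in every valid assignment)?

3

The 2 variables H and L are confined to {2, 7}, which locks those values in; drop them from F, G, I, K.
F's domain is down to {5}, so F = 5. So I can't be 5.
K has just one choice, so K = 3. Strike 3 from I.
I has just one choice, so I = 1. Remove 1 from G.
Determined: F=5, I=1, K=3. The other variables each still have more than one consistent value. That makes 3.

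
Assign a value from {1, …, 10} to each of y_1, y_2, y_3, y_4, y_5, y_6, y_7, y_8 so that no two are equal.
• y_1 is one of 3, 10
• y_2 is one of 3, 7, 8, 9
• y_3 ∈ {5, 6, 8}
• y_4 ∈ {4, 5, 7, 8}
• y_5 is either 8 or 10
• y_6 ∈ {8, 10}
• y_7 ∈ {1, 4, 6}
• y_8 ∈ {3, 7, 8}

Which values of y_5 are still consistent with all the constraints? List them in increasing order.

8, 10

y_5 and y_6 between them cover only {8, 10} — a naked pair. Remove those values from y_1, y_2, y_3, y_4, y_8.
y_1 must be 3 (only option left). Remove 3 from y_2, y_8.
y_8 must be 7 (only option left). Remove 7 from y_2, y_4.
y_2 has just one choice, so y_2 = 9.
No further eliminations apply; y_5 can still be any of 8, 10.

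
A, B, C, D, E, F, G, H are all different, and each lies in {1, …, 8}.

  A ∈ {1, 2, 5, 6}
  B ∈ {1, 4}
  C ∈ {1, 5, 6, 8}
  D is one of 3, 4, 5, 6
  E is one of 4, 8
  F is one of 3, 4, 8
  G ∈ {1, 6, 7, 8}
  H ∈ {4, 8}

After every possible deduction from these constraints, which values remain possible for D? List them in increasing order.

The 8 variables draw from only 8 values {1, 2, 3, 4, 5, 6, 7, 8}, so each is used; only A can be 2, hence A = 2.
The 7 still-open variables draw from only 7 values {1, 3, 4, 5, 6, 7, 8}, so each is used; only G can be 7, hence G = 7.
E and H share exactly the 2 values {4, 8}; by pigeonhole those values go to them, so strike 4, 8 from B, C, D, F.
B's domain is down to {1}, so B = 1. So C can't be 1.
F has just one choice, so F = 3. So D can't be 3.
No further eliminations apply; D can still be any of 5, 6.

5, 6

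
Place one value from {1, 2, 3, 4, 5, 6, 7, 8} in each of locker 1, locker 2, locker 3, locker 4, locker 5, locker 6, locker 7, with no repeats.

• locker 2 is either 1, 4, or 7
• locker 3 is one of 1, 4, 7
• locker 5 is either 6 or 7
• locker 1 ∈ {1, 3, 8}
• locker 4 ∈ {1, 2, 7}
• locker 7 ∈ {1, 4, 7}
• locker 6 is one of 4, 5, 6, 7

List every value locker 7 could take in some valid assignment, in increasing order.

1, 4, 7

locker 2, locker 3, locker 7 share exactly the 3 values {1, 4, 7}; by pigeonhole those values go to them, so strike 1, 4, 7 from locker 1, locker 4, locker 5, locker 6.
locker 4's domain is down to {2}, so locker 4 = 2.
locker 5 must be 6 (only option left). Strike 6 from locker 6.
locker 6 must be 5 (only option left).
No further eliminations apply; locker 7 can still be any of 1, 4, 7.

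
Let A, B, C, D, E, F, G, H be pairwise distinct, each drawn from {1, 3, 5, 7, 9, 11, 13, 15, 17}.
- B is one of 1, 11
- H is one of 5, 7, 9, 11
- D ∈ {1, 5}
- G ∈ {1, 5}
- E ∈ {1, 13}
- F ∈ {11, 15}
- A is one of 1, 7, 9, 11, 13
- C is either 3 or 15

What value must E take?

The 8 variables draw from only 8 values {1, 3, 5, 7, 9, 11, 13, 15}, so each is used; only C can be 3, hence C = 3.
The 7 still-open variables draw from only 7 values {1, 5, 7, 9, 11, 13, 15}, so each is used; only F can be 15, hence F = 15.
The 2 variables D and G are confined to {1, 5}, which locks those values in; drop them from A, B, E, H.
So E = 13.

13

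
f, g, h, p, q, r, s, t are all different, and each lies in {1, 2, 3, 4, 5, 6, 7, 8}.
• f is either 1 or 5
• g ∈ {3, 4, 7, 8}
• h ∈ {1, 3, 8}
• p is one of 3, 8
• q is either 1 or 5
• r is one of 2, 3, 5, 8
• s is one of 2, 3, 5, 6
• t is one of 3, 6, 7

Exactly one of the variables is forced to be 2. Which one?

The 8 variables together cover exactly {1, 2, 3, 4, 5, 6, 7, 8} — 8 values for 8 variables — and 4 appears only in g's list, so g = 4.
The 7 still-open variables draw from only 7 values {1, 2, 3, 5, 6, 7, 8}, so each is used; only t can be 7, hence t = 7.
Among the 6 still-open variables, 6 fits only s (and all 6 values in {1, 2, 3, 5, 6, 8} must be used), so s = 6.
The 5 still-open variables draw from only 5 values {1, 2, 3, 5, 8}, so each is used; only r can be 2, hence r = 2.

r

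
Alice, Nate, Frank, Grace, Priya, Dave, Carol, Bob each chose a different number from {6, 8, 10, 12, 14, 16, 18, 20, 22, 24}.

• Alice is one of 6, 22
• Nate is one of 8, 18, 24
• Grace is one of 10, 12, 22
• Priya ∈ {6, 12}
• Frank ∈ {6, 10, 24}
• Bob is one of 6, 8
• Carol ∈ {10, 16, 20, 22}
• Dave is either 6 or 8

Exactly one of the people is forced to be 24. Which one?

Frank

The 2 variables Dave and Bob are confined to {6, 8}, which locks those values in; drop them from Alice, Nate, Frank, Priya.
Alice's domain is down to {22}, so Alice = 22. Remove 22 from Grace, Carol.
Priya must be 12 (only option left). Remove 12 from Grace.
Grace has just one choice, so Grace = 10. Strike 10 from Frank, Carol.
So 24 goes to Frank.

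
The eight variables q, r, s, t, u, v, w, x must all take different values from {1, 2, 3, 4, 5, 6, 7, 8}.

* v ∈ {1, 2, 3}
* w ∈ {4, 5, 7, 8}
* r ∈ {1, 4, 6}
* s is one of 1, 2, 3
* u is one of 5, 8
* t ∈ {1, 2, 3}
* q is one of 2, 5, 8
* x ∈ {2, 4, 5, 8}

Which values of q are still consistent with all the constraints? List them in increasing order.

The 8 variables together cover exactly {1, 2, 3, 4, 5, 6, 7, 8} — 8 values for 8 variables — and 6 appears only in r's list, so r = 6.
Among the 7 still-open variables, 7 fits only w (and all 7 values in {1, 2, 3, 4, 5, 7, 8} must be used), so w = 7.
The 6 still-open variables together cover exactly {1, 2, 3, 4, 5, 8} — 6 values for 6 variables — and 4 appears only in x's list, so x = 4.
The 3 variables s, t, v are confined to {1, 2, 3}, which locks those values in; drop them from q.
No further eliminations apply; q can still be any of 5, 8.

5, 8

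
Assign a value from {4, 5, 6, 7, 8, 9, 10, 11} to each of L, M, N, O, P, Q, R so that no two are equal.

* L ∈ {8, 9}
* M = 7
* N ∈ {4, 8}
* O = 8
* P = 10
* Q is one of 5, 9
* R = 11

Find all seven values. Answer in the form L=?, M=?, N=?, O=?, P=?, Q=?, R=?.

L=9, M=7, N=4, O=8, P=10, Q=5, R=11

M has just one choice, so M = 7.
O must be 8 (only option left). Eliminate 8 elsewhere: L, N.
P has just one choice, so P = 10.
That leaves R = 11.
L's domain is down to {9}, so L = 9. Remove 9 from Q.
That leaves N = 4.
That leaves Q = 5.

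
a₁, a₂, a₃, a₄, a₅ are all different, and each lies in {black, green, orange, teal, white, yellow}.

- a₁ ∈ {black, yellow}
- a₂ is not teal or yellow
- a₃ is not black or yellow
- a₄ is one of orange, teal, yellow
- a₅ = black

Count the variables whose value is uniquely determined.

2

a₅ must be black (only option left). So a₁, a₂ can't be black.
a₁ has just one choice, so a₁ = yellow. Remove yellow from a₄.
Determined: a₁=yellow, a₅=black. The other variables each still have more than one consistent value. That makes 2.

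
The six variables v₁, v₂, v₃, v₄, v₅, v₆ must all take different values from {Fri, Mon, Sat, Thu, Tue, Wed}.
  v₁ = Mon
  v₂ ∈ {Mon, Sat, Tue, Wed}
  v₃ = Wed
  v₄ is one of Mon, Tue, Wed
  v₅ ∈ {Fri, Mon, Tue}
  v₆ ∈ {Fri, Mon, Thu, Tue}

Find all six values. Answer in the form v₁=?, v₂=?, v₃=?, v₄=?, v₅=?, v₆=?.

v₁ must be Mon (only option left). Strike Mon from v₂, v₄, v₅, v₆.
That leaves v₃ = Wed. Strike Wed from v₂, v₄.
v₄'s domain is down to {Tue}, so v₄ = Tue. So v₂, v₅, v₆ can't be Tue.
v₅'s domain is down to {Fri}, so v₅ = Fri. Strike Fri from v₆.
v₆ must be Thu (only option left).
v₂'s domain is down to {Sat}, so v₂ = Sat.

v₁=Mon, v₂=Sat, v₃=Wed, v₄=Tue, v₅=Fri, v₆=Thu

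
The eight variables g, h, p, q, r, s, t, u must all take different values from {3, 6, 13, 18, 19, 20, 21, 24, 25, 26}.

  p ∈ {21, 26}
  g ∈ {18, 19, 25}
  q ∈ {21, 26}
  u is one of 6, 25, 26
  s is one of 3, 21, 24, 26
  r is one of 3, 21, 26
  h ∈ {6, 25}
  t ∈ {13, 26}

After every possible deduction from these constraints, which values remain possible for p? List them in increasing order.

21, 26

p and q between them cover only {21, 26} — a naked pair. Remove those values from r, s, t, u.
r must be 3 (only option left). Strike 3 from s.
s must be 24 (only option left).
t has just one choice, so t = 13.
The 2 variables h and u are confined to {6, 25}, which locks those values in; drop them from g.
No further eliminations apply; p can still be any of 21, 26.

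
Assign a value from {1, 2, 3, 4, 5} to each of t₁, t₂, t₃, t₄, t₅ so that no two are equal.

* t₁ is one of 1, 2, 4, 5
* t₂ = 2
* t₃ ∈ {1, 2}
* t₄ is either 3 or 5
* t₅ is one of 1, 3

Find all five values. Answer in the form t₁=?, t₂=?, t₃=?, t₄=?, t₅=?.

t₂'s domain is down to {2}, so t₂ = 2. So t₁, t₃ can't be 2.
t₃'s domain is down to {1}, so t₃ = 1. So t₁, t₅ can't be 1.
t₅ has just one choice, so t₅ = 3. Strike 3 from t₄.
t₄'s domain is down to {5}, so t₄ = 5. Remove 5 from t₁.
That leaves t₁ = 4.

t₁=4, t₂=2, t₃=1, t₄=5, t₅=3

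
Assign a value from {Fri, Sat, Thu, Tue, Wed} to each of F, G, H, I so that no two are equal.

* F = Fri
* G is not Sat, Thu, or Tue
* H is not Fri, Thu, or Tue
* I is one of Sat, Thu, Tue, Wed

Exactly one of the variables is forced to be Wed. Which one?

F must be Fri (only option left). Strike Fri from G.
So Wed goes to G.

G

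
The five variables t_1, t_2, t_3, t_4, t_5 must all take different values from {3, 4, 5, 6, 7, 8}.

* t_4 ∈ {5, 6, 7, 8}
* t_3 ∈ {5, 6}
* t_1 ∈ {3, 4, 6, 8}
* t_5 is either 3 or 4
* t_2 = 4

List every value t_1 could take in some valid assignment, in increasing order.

6, 8

t_2's domain is down to {4}, so t_2 = 4. Eliminate 4 elsewhere: t_1, t_5.
That leaves t_5 = 3. Strike 3 from t_1.
No further eliminations apply; t_1 can still be any of 6, 8.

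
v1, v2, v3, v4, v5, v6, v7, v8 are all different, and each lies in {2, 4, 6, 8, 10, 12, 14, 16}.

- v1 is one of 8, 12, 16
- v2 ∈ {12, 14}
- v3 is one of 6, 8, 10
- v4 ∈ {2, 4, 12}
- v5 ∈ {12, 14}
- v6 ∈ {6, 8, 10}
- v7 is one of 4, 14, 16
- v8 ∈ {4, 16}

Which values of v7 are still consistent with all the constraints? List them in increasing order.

Among the 8 variables, 2 fits only v4 (and all 8 values in {2, 4, 6, 8, 10, 12, 14, 16} must be used), so v4 = 2.
The 2 variables v2 and v5 are confined to {12, 14}, which locks those values in; drop them from v1, v7.
v7 and v8 between them cover only {4, 16} — a naked pair. Remove those values from v1.
That leaves v1 = 8. Strike 8 from v3, v6.
No further eliminations apply; v7 can still be any of 4, 16.

4, 16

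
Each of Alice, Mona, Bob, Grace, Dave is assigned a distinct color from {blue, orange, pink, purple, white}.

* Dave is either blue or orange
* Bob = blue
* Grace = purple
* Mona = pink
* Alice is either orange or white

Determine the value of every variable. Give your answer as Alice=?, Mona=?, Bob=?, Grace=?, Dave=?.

Alice=white, Mona=pink, Bob=blue, Grace=purple, Dave=orange

Mona's domain is down to {pink}, so Mona = pink.
That leaves Bob = blue. So Dave can't be blue.
That leaves Grace = purple.
Dave has just one choice, so Dave = orange. Strike orange from Alice.
That leaves Alice = white.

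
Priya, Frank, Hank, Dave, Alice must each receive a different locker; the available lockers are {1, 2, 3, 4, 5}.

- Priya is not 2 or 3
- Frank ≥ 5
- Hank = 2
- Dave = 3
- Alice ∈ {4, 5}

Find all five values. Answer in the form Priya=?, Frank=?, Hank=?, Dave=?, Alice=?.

Priya=1, Frank=5, Hank=2, Dave=3, Alice=4

Frank must be 5 (only option left). Eliminate 5 elsewhere: Priya, Alice.
Hank must be 2 (only option left).
That leaves Dave = 3.
Alice has just one choice, so Alice = 4. Strike 4 from Priya.
Priya must be 1 (only option left).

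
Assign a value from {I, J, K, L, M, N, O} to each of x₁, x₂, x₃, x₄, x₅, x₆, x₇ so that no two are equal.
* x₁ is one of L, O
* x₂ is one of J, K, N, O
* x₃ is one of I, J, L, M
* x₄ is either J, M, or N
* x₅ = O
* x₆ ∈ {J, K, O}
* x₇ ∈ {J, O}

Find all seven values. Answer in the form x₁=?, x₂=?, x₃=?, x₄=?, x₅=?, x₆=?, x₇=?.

x₁=L, x₂=N, x₃=I, x₄=M, x₅=O, x₆=K, x₇=J

x₅'s domain is down to {O}, so x₅ = O. Remove O from x₁, x₂, x₆, x₇.
x₇ has just one choice, so x₇ = J. Eliminate J elsewhere: x₂, x₃, x₄, x₆.
x₁ has just one choice, so x₁ = L. So x₃ can't be L.
That leaves x₆ = K. Eliminate K elsewhere: x₂.
x₂ has just one choice, so x₂ = N. Remove N from x₄.
That leaves x₄ = M. Strike M from x₃.
That leaves x₃ = I.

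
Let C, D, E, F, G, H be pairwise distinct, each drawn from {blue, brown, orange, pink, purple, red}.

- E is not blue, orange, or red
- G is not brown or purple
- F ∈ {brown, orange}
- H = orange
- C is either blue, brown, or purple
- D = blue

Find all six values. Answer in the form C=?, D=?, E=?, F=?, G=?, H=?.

C=purple, D=blue, E=pink, F=brown, G=red, H=orange

D's domain is down to {blue}, so D = blue. Remove blue from C, G.
H's domain is down to {orange}, so H = orange. So F, G can't be orange.
F has just one choice, so F = brown. Strike brown from C, E.
C has just one choice, so C = purple. Remove purple from E.
E's domain is down to {pink}, so E = pink. Remove pink from G.
G must be red (only option left).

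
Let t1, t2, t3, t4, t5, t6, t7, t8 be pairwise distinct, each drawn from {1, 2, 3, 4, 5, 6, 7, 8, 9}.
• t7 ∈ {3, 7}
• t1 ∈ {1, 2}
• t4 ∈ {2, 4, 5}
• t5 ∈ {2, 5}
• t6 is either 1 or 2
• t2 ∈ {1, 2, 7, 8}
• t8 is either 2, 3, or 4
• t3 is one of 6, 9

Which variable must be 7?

t7

t1 and t6 between them cover only {1, 2} — a naked pair. Remove those values from t2, t4, t5, t8.
t5's domain is down to {5}, so t5 = 5. Strike 5 from t4.
That leaves t4 = 4. Remove 4 from t8.
That leaves t8 = 3. Remove 3 from t7.
So 7 goes to t7.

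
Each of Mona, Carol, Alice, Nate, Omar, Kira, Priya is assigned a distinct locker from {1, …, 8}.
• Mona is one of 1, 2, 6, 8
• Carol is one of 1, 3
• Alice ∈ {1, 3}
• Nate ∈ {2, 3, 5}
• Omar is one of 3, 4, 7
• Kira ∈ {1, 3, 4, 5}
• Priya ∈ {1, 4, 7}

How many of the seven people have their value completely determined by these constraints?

Carol and Alice share exactly the 2 values {1, 3}; by pigeonhole those values go to them, so strike 1, 3 from Mona, Nate, Omar, Kira, Priya.
The 2 variables Omar and Priya are confined to {4, 7}, which locks those values in; drop them from Kira.
Kira has just one choice, so Kira = 5. Remove 5 from Nate.
Nate has just one choice, so Nate = 2. Remove 2 from Mona.
Determined: Nate=2, Kira=5. The other people each still have more than one consistent value. That makes 2.

2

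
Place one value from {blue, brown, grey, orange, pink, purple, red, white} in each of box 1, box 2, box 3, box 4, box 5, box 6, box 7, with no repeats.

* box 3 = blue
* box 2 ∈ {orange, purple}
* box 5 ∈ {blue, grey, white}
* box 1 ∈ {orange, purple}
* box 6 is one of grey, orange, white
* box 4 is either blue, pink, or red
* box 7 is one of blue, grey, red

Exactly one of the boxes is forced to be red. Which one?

box 3 has just one choice, so box 3 = blue. So box 4, box 5, box 7 can't be blue.
Among the 6 still-open variables, pink fits only box 4 (and all 6 values in {grey, orange, pink, purple, red, white} must be used), so box 4 = pink.
Among the 5 still-open variables, red fits only box 7 (and all 5 values in {grey, orange, purple, red, white} must be used), so box 7 = red.

box 7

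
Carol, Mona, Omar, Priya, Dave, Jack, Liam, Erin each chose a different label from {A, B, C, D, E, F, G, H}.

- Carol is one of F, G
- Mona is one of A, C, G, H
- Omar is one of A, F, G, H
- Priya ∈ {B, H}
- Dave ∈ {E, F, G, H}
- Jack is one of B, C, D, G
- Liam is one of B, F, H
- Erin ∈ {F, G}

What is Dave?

E

Among the 8 variables, D fits only Jack (and all 8 values in {A, B, C, D, E, F, G, H} must be used), so Jack = D.
Among the 7 still-open variables, C fits only Mona (and all 7 values in {A, B, C, E, F, G, H} must be used), so Mona = C.
The 6 still-open variables together cover exactly {A, B, E, F, G, H} — 6 values for 6 variables — and A appears only in Omar's list, so Omar = A.
Among the 5 still-open variables, E fits only Dave (and all 5 values in {B, E, F, G, H} must be used), so Dave = E.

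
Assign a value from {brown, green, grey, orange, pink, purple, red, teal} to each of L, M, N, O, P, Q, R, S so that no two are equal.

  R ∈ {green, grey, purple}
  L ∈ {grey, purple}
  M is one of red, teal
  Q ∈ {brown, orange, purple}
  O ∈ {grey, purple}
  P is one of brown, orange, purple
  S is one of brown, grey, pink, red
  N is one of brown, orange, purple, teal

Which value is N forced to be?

teal

Among the 8 variables, green fits only R (and all 8 values in {brown, green, grey, orange, pink, purple, red, teal} must be used), so R = green.
The 7 still-open variables together cover exactly {brown, grey, orange, pink, purple, red, teal} — 7 values for 7 variables — and pink appears only in S's list, so S = pink.
The 6 still-open variables draw from only 6 values {brown, grey, orange, purple, red, teal}, so each is used; only M can be red, hence M = red.
Among the 5 still-open variables, teal fits only N (and all 5 values in {brown, grey, orange, purple, teal} must be used), so N = teal.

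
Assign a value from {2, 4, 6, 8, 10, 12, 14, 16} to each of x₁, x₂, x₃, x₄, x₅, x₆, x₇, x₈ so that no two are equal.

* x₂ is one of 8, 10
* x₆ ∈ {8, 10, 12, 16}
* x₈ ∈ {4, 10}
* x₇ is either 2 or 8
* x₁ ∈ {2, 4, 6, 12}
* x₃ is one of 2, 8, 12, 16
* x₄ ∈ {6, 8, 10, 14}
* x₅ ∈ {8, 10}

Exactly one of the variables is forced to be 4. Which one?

x₈

The 8 variables draw from only 8 values {2, 4, 6, 8, 10, 12, 14, 16}, so each is used; only x₄ can be 14, hence x₄ = 14.
The 7 still-open variables together cover exactly {2, 4, 6, 8, 10, 12, 16} — 7 values for 7 variables — and 6 appears only in x₁'s list, so x₁ = 6.
Among the 6 still-open variables, 4 fits only x₈ (and all 6 values in {2, 4, 8, 10, 12, 16} must be used), so x₈ = 4.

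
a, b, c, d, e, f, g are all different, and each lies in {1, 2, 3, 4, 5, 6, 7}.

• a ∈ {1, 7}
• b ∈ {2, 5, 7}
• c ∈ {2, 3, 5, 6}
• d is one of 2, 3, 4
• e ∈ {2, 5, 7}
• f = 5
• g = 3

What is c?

f must be 5 (only option left). Remove 5 from b, c, e.
g must be 3 (only option left). Remove 3 from c, d.
The 5 still-open variables together cover exactly {1, 2, 4, 6, 7} — 5 values for 5 variables — and 1 appears only in a's list, so a = 1.
The 4 still-open variables draw from only 4 values {2, 4, 6, 7}, so each is used; only d can be 4, hence d = 4.
Among the 3 still-open variables, 6 fits only c (and all 3 values in {2, 6, 7} must be used), so c = 6.

6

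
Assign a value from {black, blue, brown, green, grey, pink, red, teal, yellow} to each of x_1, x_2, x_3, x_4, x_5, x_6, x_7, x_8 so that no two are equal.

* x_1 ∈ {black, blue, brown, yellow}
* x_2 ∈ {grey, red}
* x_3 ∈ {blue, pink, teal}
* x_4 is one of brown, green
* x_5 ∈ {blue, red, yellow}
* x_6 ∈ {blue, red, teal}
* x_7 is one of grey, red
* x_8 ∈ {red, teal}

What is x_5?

yellow

x_2 and x_7 between them cover only {grey, red} — a naked pair. Remove those values from x_5, x_6, x_8.
x_8 must be teal (only option left). Strike teal from x_3, x_6.
x_6's domain is down to {blue}, so x_6 = blue. So x_1, x_3, x_5 can't be blue.
So x_5 = yellow.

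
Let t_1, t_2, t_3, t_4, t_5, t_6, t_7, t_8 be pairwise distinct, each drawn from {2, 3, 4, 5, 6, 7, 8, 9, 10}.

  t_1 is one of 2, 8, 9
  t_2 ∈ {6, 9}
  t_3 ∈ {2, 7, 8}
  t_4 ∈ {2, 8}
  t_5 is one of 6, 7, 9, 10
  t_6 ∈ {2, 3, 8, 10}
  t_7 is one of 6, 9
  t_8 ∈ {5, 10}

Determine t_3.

7

Among the 8 variables, 3 fits only t_6 (and all 8 values in {2, 3, 5, 6, 7, 8, 9, 10} must be used), so t_6 = 3.
Among the 7 still-open variables, 5 fits only t_8 (and all 7 values in {2, 5, 6, 7, 8, 9, 10} must be used), so t_8 = 5.
The 6 still-open variables together cover exactly {2, 6, 7, 8, 9, 10} — 6 values for 6 variables — and 10 appears only in t_5's list, so t_5 = 10.
The 5 still-open variables together cover exactly {2, 6, 7, 8, 9} — 5 values for 5 variables — and 7 appears only in t_3's list, so t_3 = 7.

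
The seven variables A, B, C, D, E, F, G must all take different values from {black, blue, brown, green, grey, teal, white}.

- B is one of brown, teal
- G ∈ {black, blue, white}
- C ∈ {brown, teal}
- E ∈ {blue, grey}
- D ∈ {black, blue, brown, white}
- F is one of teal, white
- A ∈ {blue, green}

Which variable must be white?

The 7 variables draw from only 7 values {black, blue, brown, green, grey, teal, white}, so each is used; only A can be green, hence A = green.
The 6 still-open variables together cover exactly {black, blue, brown, grey, teal, white} — 6 values for 6 variables — and grey appears only in E's list, so E = grey.
B and C between them cover only {brown, teal} — a naked pair. Remove those values from D, F.
So white goes to F.

F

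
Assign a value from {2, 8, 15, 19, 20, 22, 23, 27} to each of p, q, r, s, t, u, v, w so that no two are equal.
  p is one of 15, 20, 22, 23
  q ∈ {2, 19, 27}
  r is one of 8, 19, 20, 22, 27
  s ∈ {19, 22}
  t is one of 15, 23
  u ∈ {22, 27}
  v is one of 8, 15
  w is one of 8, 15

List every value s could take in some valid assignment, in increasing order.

Among the 8 variables, 2 fits only q (and all 8 values in {2, 8, 15, 19, 20, 22, 23, 27} must be used), so q = 2.
v and w between them cover only {8, 15} — a naked pair. Remove those values from p, r, t.
t must be 23 (only option left). Strike 23 from p.
No further eliminations apply; s can still be any of 19, 22.

19, 22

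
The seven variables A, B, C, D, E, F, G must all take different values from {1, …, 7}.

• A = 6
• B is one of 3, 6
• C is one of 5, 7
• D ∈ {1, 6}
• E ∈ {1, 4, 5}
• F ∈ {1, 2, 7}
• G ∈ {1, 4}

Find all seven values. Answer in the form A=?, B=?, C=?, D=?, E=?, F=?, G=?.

A must be 6 (only option left). So B, D can't be 6.
B must be 3 (only option left).
D must be 1 (only option left). Strike 1 from E, F, G.
G has just one choice, so G = 4. Strike 4 from E.
E has just one choice, so E = 5. Eliminate 5 elsewhere: C.
That leaves C = 7. Remove 7 from F.
F must be 2 (only option left).

A=6, B=3, C=7, D=1, E=5, F=2, G=4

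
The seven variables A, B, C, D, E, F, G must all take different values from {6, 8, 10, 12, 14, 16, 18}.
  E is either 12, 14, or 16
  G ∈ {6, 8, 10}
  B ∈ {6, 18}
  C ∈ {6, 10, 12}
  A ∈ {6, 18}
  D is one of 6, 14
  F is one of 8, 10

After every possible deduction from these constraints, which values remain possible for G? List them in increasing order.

8, 10

Among the 7 variables, 16 fits only E (and all 7 values in {6, 8, 10, 12, 14, 16, 18} must be used), so E = 16.
Among the 6 still-open variables, 12 fits only C (and all 6 values in {6, 8, 10, 12, 14, 18} must be used), so C = 12.
The 5 still-open variables together cover exactly {6, 8, 10, 14, 18} — 5 values for 5 variables — and 14 appears only in D's list, so D = 14.
A and B share exactly the 2 values {6, 18}; by pigeonhole those values go to them, so strike 6, 18 from G.
No further eliminations apply; G can still be any of 8, 10.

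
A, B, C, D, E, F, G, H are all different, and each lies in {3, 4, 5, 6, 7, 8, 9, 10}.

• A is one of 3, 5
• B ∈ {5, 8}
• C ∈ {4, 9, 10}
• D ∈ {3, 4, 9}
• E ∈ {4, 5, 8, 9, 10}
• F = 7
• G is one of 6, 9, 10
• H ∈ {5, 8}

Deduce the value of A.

3

F's domain is down to {7}, so F = 7.
The 7 still-open variables draw from only 7 values {3, 4, 5, 6, 8, 9, 10}, so each is used; only G can be 6, hence G = 6.
The 2 variables B and H are confined to {5, 8}, which locks those values in; drop them from A, E.
So A = 3.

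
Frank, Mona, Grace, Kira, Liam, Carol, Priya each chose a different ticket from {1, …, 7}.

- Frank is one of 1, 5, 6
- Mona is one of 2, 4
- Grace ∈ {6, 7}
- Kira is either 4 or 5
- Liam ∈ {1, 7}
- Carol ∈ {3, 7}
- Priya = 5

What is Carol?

Priya must be 5 (only option left). Strike 5 from Frank, Kira.
Kira's domain is down to {4}, so Kira = 4. Strike 4 from Mona.
Mona has just one choice, so Mona = 2.
The 4 still-open variables together cover exactly {1, 3, 6, 7} — 4 values for 4 variables — and 3 appears only in Carol's list, so Carol = 3.

3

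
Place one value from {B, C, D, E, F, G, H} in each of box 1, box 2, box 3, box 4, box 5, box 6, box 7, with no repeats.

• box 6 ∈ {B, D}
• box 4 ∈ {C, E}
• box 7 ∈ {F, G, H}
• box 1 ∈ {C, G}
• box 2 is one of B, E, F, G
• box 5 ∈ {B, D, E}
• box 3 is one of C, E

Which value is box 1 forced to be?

The 7 variables draw from only 7 values {B, C, D, E, F, G, H}, so each is used; only box 7 can be H, hence box 7 = H.
The 6 still-open variables together cover exactly {B, C, D, E, F, G} — 6 values for 6 variables — and F appears only in box 2's list, so box 2 = F.
The 5 still-open variables together cover exactly {B, C, D, E, G} — 5 values for 5 variables — and G appears only in box 1's list, so box 1 = G.

G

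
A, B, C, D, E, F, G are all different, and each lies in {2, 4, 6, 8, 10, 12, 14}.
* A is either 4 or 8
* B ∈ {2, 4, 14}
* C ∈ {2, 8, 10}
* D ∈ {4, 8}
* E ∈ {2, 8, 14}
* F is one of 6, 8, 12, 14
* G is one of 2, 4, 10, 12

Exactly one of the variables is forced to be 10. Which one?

C

The 7 variables together cover exactly {2, 4, 6, 8, 10, 12, 14} — 7 values for 7 variables — and 6 appears only in F's list, so F = 6.
Among the 6 still-open variables, 12 fits only G (and all 6 values in {2, 4, 8, 10, 12, 14} must be used), so G = 12.
Among the 5 still-open variables, 10 fits only C (and all 5 values in {2, 4, 8, 10, 14} must be used), so C = 10.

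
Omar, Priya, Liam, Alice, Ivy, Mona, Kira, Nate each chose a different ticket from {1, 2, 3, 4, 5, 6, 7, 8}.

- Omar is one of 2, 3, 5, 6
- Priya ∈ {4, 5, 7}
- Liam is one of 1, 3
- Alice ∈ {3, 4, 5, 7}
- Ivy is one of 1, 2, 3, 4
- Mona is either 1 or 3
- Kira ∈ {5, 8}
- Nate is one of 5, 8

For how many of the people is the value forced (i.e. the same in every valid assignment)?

2

The 8 variables together cover exactly {1, 2, 3, 4, 5, 6, 7, 8} — 8 values for 8 variables — and 6 appears only in Omar's list, so Omar = 6.
The 7 still-open variables together cover exactly {1, 2, 3, 4, 5, 7, 8} — 7 values for 7 variables — and 2 appears only in Ivy's list, so Ivy = 2.
Liam and Mona share exactly the 2 values {1, 3}; by pigeonhole those values go to them, so strike 1, 3 from Alice.
Kira and Nate share exactly the 2 values {5, 8}; by pigeonhole those values go to them, so strike 5, 8 from Priya, Alice.
Determined: Omar=6, Ivy=2. The other people each still have more than one consistent value. That makes 2.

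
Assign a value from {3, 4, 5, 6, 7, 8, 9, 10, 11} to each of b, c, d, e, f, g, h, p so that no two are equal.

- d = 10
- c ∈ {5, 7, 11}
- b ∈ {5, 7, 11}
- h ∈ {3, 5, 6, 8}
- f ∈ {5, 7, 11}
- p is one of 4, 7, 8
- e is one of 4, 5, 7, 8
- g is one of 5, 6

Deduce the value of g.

d has just one choice, so d = 10.
The 7 still-open variables together cover exactly {3, 4, 5, 6, 7, 8, 11} — 7 values for 7 variables — and 3 appears only in h's list, so h = 3.
Among the 6 still-open variables, 6 fits only g (and all 6 values in {4, 5, 6, 7, 8, 11} must be used), so g = 6.

6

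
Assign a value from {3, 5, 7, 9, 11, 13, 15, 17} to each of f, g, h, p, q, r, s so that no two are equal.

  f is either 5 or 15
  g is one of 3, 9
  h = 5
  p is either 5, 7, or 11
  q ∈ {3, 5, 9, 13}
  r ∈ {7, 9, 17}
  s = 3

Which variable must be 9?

g

h's domain is down to {5}, so h = 5. Eliminate 5 elsewhere: f, p, q.
s's domain is down to {3}, so s = 3. Remove 3 from g, q.
So 9 goes to g.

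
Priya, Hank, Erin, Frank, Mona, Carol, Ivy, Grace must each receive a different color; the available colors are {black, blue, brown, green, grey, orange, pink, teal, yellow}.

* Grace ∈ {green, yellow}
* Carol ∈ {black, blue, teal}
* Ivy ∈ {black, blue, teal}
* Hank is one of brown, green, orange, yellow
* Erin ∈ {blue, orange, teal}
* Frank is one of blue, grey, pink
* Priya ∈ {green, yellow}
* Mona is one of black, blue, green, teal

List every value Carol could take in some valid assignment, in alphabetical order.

black, blue, teal

The 2 variables Priya and Grace are confined to {green, yellow}, which locks those values in; drop them from Hank, Mona.
Mona, Carol, Ivy share exactly the 3 values {black, blue, teal}; by pigeonhole those values go to them, so strike black, blue, teal from Erin, Frank.
Erin must be orange (only option left). Eliminate orange elsewhere: Hank.
Hank has just one choice, so Hank = brown.
No further eliminations apply; Carol can still be any of black, blue, teal.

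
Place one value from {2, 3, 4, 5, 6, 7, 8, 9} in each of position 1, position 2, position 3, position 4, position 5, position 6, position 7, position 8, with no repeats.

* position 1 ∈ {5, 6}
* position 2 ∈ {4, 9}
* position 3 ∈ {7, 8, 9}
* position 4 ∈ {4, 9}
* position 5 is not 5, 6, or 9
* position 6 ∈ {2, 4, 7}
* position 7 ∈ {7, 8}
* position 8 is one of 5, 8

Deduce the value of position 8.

The 8 variables draw from only 8 values {2, 3, 4, 5, 6, 7, 8, 9}, so each is used; only position 5 can be 3, hence position 5 = 3.
The 7 still-open variables draw from only 7 values {2, 4, 5, 6, 7, 8, 9}, so each is used; only position 6 can be 2, hence position 6 = 2.
Among the 6 still-open variables, 6 fits only position 1 (and all 6 values in {4, 5, 6, 7, 8, 9} must be used), so position 1 = 6.
The 5 still-open variables together cover exactly {4, 5, 7, 8, 9} — 5 values for 5 variables — and 5 appears only in position 8's list, so position 8 = 5.

5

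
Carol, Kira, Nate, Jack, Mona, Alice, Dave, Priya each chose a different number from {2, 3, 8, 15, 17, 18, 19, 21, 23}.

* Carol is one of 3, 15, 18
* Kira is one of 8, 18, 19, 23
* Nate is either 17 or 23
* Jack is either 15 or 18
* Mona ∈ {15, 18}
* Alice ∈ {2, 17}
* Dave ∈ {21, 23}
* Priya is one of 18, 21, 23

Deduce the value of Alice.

2

Jack and Mona between them cover only {15, 18} — a naked pair. Remove those values from Carol, Kira, Priya.
Carol's domain is down to {3}, so Carol = 3.
Dave and Priya share exactly the 2 values {21, 23}; by pigeonhole those values go to them, so strike 21, 23 from Kira, Nate.
That leaves Nate = 17. Remove 17 from Alice.
So Alice = 2.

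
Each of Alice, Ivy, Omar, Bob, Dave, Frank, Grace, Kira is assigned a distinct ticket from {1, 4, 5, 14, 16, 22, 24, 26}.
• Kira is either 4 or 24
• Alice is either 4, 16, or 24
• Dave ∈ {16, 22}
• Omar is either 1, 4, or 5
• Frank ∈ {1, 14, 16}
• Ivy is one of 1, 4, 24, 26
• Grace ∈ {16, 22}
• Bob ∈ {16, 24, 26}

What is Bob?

26

The 8 variables draw from only 8 values {1, 4, 5, 14, 16, 22, 24, 26}, so each is used; only Omar can be 5, hence Omar = 5.
The 7 still-open variables together cover exactly {1, 4, 14, 16, 22, 24, 26} — 7 values for 7 variables — and 14 appears only in Frank's list, so Frank = 14.
The 6 still-open variables draw from only 6 values {1, 4, 16, 22, 24, 26}, so each is used; only Ivy can be 1, hence Ivy = 1.
The 5 still-open variables draw from only 5 values {4, 16, 22, 24, 26}, so each is used; only Bob can be 26, hence Bob = 26.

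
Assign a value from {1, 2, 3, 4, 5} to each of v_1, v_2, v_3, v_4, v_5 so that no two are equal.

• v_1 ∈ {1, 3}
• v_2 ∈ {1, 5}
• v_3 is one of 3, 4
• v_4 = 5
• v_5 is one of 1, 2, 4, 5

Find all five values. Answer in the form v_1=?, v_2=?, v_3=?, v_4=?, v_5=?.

v_4 has just one choice, so v_4 = 5. Remove 5 from v_2, v_5.
v_2's domain is down to {1}, so v_2 = 1. Strike 1 from v_1, v_5.
v_1 must be 3 (only option left). Strike 3 from v_3.
v_3 must be 4 (only option left). Remove 4 from v_5.
v_5 has just one choice, so v_5 = 2.

v_1=3, v_2=1, v_3=4, v_4=5, v_5=2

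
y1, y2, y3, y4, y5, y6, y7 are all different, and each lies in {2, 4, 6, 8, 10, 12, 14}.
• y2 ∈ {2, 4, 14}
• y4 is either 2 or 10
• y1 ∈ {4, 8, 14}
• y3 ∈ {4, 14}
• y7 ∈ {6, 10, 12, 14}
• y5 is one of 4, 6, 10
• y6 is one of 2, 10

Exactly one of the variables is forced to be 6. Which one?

The 7 variables draw from only 7 values {2, 4, 6, 8, 10, 12, 14}, so each is used; only y1 can be 8, hence y1 = 8.
The 6 still-open variables together cover exactly {2, 4, 6, 10, 12, 14} — 6 values for 6 variables — and 12 appears only in y7's list, so y7 = 12.
The 5 still-open variables draw from only 5 values {2, 4, 6, 10, 14}, so each is used; only y5 can be 6, hence y5 = 6.

y5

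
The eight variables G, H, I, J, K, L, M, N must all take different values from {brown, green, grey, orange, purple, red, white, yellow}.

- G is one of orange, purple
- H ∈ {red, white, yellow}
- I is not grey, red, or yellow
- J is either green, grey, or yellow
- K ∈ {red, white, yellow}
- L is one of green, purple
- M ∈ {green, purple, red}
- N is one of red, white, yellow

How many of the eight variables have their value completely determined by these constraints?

3

The 8 variables draw from only 8 values {brown, green, grey, orange, purple, red, white, yellow}, so each is used; only I can be brown, hence I = brown.
The 7 still-open variables together cover exactly {green, grey, orange, purple, red, white, yellow} — 7 values for 7 variables — and grey appears only in J's list, so J = grey.
Among the 6 still-open variables, orange fits only G (and all 6 values in {green, orange, purple, red, white, yellow} must be used), so G = orange.
The 3 variables H, K, N are confined to {red, white, yellow}, which locks those values in; drop them from M.
Determined: G=orange, I=brown, J=grey. The other variables each still have more than one consistent value. That makes 3.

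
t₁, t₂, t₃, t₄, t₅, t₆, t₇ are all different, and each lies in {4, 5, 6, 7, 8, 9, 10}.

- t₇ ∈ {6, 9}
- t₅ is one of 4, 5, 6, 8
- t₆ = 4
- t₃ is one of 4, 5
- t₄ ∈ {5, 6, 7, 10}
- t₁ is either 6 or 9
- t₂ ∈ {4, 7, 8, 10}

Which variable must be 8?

t₅

t₆ has just one choice, so t₆ = 4. So t₂, t₃, t₅ can't be 4.
t₃ has just one choice, so t₃ = 5. Remove 5 from t₄, t₅.
t₁ and t₇ share exactly the 2 values {6, 9}; by pigeonhole those values go to them, so strike 6, 9 from t₄, t₅.
So 8 goes to t₅.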